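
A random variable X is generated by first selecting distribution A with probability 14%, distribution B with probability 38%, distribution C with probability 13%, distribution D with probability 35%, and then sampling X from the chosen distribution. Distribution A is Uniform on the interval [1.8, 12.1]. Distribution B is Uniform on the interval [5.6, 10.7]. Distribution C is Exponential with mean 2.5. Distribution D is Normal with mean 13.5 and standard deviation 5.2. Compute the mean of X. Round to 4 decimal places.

Component means — A: 6.95; B: 8.15; C: 2.5; D: 13.5.
E[X] = 0.14·6.95 + 0.38·8.15 + 0.13·2.5 + 0.35·13.5 = 9.12.

9.1200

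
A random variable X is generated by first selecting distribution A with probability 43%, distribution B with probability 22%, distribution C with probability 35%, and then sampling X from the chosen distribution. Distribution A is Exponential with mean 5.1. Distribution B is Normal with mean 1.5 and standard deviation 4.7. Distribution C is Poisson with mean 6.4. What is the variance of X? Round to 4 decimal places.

21.6132

Per component, A: μ=5.1, E[X²]=52.02; B: μ=1.5, E[X²]=24.34; C: μ=6.4, E[X²]=47.36.
E[X] = 0.43·5.1 + 0.22·1.5 + 0.35·6.4 = 4.763.
E[X²] = 0.43·52.02 + 0.22·24.34 + 0.35·47.36 = 44.2994.
Var(X) = E[X²] − (E[X])² = 44.2994 − 22.6862 = 21.6132.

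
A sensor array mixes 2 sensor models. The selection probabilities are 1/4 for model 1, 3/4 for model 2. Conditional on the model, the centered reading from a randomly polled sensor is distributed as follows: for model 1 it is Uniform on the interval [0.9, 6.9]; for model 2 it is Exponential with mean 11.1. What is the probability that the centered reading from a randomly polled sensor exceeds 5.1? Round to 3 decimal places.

0.549

Conditional on each model, P(X > 5.1): 1: 0.3; 2: 0.631625.
By total probability, P(X > 5.1) = 0.25·0.3 + 0.75·0.631625 = 0.548719.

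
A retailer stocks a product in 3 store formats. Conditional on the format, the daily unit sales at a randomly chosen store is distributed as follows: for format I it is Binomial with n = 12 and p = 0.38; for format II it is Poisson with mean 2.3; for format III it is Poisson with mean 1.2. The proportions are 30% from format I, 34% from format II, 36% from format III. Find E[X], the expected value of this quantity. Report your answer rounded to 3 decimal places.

Component means — I: 4.56; II: 2.3; III: 1.2.
E[X] = 0.3·4.56 + 0.34·2.3 + 0.36·1.2 = 2.582.

2.582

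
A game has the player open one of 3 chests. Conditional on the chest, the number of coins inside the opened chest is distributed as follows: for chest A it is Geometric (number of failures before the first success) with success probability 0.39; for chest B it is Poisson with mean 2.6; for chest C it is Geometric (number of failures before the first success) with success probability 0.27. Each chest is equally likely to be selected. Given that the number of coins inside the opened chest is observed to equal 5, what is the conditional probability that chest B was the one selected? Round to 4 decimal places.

Likelihoods P(X=5 | ·): A: 0.0329393; B: 0.0735394; C: 0.0559729.
Posterior ∝ prior × likelihood. Numerator for B: 0.333333·0.0735394 = 0.0245131.
Normalizing constant: 0.333333·0.0329393 + 0.333333·0.0735394 + 0.333333·0.0559729 = 0.0541505.
P(B | observation) = 0.0245131 / 0.0541505 = 0.452685.

0.4527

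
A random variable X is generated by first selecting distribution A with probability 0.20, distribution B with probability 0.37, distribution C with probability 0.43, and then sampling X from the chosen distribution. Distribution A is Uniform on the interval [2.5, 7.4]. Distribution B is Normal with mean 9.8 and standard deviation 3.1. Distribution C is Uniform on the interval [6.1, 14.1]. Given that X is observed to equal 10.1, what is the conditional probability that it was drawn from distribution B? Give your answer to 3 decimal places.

0.469

Likelihoods f(10.1 | ·): A: 0; B: 0.12809; C: 0.125.
Posterior ∝ prior × likelihood. Numerator for B: 0.37·0.12809 = 0.0473932.
Normalizing constant: 0.2·0 + 0.37·0.12809 + 0.43·0.125 = 0.101143.
P(B | observation) = 0.0473932 / 0.101143 = 0.468575.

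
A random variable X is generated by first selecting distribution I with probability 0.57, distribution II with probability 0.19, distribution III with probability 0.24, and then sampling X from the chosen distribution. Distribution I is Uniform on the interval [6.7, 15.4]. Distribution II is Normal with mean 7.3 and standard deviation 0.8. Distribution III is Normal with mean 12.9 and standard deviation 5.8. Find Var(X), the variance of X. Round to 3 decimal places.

15.212

Per component, I: μ=11.05, E[X²]=128.41; II: μ=7.3, E[X²]=53.93; III: μ=12.9, E[X²]=200.05.
E[X] = 0.57·11.05 + 0.19·7.3 + 0.24·12.9 = 10.7815.
E[X²] = 0.57·128.41 + 0.19·53.93 + 0.24·200.05 = 131.452.
Var(X) = E[X²] − (E[X])² = 131.452 − 116.241 = 15.2117.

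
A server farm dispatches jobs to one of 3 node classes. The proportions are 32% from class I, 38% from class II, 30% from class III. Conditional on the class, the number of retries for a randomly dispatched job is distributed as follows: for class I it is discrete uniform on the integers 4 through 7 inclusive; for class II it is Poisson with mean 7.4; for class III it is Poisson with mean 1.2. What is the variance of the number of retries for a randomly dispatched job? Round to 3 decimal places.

10.168

Per component, I: μ=5.5, E[X²]=31.5; II: μ=7.4, E[X²]=62.16; III: μ=1.2, E[X²]=2.64.
E[X] = 0.32·5.5 + 0.38·7.4 + 0.3·1.2 = 4.932.
E[X²] = 0.32·31.5 + 0.38·62.16 + 0.3·2.64 = 34.4928.
Var(X) = E[X²] − (E[X])² = 34.4928 − 24.3246 = 10.1682.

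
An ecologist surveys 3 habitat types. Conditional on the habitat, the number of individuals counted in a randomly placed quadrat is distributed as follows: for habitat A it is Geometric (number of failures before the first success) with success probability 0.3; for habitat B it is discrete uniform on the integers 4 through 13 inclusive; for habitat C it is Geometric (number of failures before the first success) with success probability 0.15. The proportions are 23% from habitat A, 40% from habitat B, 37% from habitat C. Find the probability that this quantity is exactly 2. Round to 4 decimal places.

Conditional on each habitat, P(X = 2): A: 0.147; B: 0; C: 0.108375.
By total probability, P(X = 2) = 0.23·0.147 + 0.4·0 + 0.37·0.108375 = 0.0739087.

0.0739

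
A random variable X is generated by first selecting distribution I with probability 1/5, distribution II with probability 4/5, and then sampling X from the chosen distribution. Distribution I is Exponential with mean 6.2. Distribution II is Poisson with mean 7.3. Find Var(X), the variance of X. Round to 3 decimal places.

13.722

Per component, I: μ=6.2, E[X²]=76.88; II: μ=7.3, E[X²]=60.59.
E[X] = 0.2·6.2 + 0.8·7.3 = 7.08.
E[X²] = 0.2·76.88 + 0.8·60.59 = 63.848.
Var(X) = E[X²] − (E[X])² = 63.848 − 50.1264 = 13.7216.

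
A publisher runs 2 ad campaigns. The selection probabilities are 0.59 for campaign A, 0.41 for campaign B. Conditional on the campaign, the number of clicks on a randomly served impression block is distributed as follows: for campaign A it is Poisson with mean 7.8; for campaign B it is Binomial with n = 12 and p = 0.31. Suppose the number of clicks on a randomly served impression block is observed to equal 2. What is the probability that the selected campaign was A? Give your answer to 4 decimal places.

Likelihoods P(X=2 | ·): A: 0.0124641; B: 0.155152.
Posterior ∝ prior × likelihood. Numerator for A: 0.59·0.0124641 = 0.00735384.
Normalizing constant: 0.59·0.0124641 + 0.41·0.155152 = 0.0709663.
P(A | observation) = 0.00735384 / 0.0709663 = 0.103624.

0.1036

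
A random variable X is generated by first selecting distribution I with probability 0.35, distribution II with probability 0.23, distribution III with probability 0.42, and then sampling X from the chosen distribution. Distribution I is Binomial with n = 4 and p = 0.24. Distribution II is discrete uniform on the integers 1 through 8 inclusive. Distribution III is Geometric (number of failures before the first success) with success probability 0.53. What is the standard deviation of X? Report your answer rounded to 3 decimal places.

Per component, I: μ=0.96, E[X²]=1.6512; II: μ=4.5, E[X²]=25.5; III: μ=0.886792, E[X²]=2.45959.
E[X] = 0.35·0.96 + 0.23·4.5 + 0.42·0.886792 = 1.74345.
E[X²] = 0.35·1.6512 + 0.23·25.5 + 0.42·2.45959 = 7.47595.
Var(X) = E[X²] − (E[X])² = 7.47595 − 3.03963 = 4.43632.
SD(X) = √4.43632 = 2.10626.

2.106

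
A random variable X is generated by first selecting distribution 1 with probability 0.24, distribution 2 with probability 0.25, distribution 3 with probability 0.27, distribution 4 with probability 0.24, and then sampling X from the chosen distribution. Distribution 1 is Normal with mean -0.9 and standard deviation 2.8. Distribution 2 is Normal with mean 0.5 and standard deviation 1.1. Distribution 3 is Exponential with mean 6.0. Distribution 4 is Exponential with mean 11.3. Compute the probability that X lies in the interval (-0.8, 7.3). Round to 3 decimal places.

0.641

Conditional on each component, P(-0.8 < X < 7.3): 1: 0.484052; 2: 0.881361; 3: 0.703784; 4: 0.475871.
By total probability, P(-0.8 < X < 7.3) = 0.24·0.484052 + 0.25·0.881361 + 0.27·0.703784 + 0.24·0.475871 = 0.640744.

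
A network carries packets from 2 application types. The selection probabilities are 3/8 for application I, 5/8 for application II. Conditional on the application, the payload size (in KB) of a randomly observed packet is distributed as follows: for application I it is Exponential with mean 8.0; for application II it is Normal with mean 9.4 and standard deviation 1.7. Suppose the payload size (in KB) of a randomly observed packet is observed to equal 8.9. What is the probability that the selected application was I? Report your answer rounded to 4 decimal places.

0.0989

Likelihoods f(8.9 | ·): I: 0.041092; II: 0.224738.
Posterior ∝ prior × likelihood. Numerator for I: 0.375·0.041092 = 0.0154095.
Normalizing constant: 0.375·0.041092 + 0.625·0.224738 = 0.155871.
P(I | observation) = 0.0154095 / 0.155871 = 0.0988607.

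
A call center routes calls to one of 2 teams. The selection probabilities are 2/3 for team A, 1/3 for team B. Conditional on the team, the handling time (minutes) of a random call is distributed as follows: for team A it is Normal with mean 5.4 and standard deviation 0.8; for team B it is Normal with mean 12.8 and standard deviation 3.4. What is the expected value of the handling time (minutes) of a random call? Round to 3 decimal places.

Component means — A: 5.4; B: 12.8.
E[X] = 0.666667·5.4 + 0.333333·12.8 = 7.86667.

7.867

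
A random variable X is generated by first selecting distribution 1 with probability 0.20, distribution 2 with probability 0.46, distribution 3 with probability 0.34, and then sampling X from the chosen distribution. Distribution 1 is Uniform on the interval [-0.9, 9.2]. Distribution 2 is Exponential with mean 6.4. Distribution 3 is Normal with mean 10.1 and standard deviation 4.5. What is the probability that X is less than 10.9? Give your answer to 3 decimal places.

Conditional on each component, P(X < 10.9): 1: 1; 2: 0.817886; 3: 0.570551.
By total probability, P(X < 10.9) = 0.2·1 + 0.46·0.817886 + 0.34·0.570551 = 0.770215.

0.770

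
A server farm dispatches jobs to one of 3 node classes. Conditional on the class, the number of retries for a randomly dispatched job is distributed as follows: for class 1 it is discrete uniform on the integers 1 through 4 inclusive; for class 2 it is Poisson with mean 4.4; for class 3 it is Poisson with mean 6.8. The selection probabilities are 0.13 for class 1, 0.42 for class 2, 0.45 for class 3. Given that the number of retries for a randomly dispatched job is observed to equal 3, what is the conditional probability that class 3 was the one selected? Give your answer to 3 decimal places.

Likelihoods P(X=3 | ·): 1: 0.25; 2: 0.174305; 3: 0.0583678.
Posterior ∝ prior × likelihood. Numerator for 3: 0.45·0.0583678 = 0.0262655.
Normalizing constant: 0.13·0.25 + 0.42·0.174305 + 0.45·0.0583678 = 0.131974.
P(3 | observation) = 0.0262655 / 0.131974 = 0.199021.

0.199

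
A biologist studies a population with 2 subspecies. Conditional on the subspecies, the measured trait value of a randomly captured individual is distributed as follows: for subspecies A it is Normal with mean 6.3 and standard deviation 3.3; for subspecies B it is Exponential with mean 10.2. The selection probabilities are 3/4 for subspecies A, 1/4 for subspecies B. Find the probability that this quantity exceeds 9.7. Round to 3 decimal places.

0.210

Conditional on each subspecies, P(X > 9.7): A: 0.151434; B: 0.386362.
By total probability, P(X > 9.7) = 0.75·0.151434 + 0.25·0.386362 = 0.210166.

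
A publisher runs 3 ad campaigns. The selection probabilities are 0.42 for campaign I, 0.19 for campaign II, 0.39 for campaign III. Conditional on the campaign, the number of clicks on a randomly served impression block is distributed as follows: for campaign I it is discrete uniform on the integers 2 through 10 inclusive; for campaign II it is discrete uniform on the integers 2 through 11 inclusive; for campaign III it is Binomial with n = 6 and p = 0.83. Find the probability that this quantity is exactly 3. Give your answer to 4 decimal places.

Conditional on each campaign, P(X = 3): I: 0.111111; II: 0.1; III: 0.0561838.
By total probability, P(X = 3) = 0.42·0.111111 + 0.19·0.1 + 0.39·0.0561838 = 0.0875783.

0.0876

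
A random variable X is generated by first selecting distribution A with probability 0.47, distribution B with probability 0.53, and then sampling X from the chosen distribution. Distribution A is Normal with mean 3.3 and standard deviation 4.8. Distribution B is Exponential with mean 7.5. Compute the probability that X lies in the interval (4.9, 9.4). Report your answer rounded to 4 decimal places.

0.2502

Conditional on each component, P(4.9 < X < 9.4): A: 0.267547; B: 0.234757.
By total probability, P(4.9 < X < 9.4) = 0.47·0.267547 + 0.53·0.234757 = 0.250169.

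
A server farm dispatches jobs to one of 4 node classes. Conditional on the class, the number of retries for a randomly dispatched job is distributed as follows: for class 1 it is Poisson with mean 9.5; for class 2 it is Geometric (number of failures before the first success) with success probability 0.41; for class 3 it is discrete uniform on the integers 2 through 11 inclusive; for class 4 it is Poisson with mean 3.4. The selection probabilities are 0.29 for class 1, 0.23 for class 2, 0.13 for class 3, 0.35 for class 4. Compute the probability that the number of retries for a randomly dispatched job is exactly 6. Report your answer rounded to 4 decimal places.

0.0642

Conditional on each class, P(X = 6): 1: 0.0764208; 2: 0.017294; 3: 0.1; 4: 0.0716044.
By total probability, P(X = 6) = 0.29·0.0764208 + 0.23·0.017294 + 0.13·0.1 + 0.35·0.0716044 = 0.0642012.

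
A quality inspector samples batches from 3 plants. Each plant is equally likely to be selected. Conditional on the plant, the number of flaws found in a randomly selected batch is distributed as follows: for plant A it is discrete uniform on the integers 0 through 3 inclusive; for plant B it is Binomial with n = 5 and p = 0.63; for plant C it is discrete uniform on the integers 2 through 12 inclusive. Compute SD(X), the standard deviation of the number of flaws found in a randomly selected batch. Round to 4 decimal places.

Per component, A: μ=1.5, E[X²]=3.5; B: μ=3.15, E[X²]=11.088; C: μ=7, E[X²]=59.
E[X] = 0.333333·1.5 + 0.333333·3.15 + 0.333333·7 = 3.88333.
E[X²] = 0.333333·3.5 + 0.333333·11.088 + 0.333333·59 = 24.5293.
Var(X) = E[X²] − (E[X])² = 24.5293 − 15.0803 = 9.44906.
SD(X) = √9.44906 = 3.07393.

3.0739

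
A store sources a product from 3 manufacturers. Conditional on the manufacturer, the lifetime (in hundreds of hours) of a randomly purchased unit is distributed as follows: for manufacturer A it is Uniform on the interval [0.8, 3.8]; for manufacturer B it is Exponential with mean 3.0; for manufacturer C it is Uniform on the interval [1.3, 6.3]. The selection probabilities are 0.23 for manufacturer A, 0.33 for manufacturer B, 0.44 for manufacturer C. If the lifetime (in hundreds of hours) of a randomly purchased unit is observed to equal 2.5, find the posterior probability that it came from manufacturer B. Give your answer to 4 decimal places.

0.2250

Likelihoods f(2.5 | ·): A: 0.333333; B: 0.144866; C: 0.2.
Posterior ∝ prior × likelihood. Numerator for B: 0.33·0.144866 = 0.0478058.
Normalizing constant: 0.23·0.333333 + 0.33·0.144866 + 0.44·0.2 = 0.212472.
P(B | observation) = 0.0478058 / 0.212472 = 0.224998.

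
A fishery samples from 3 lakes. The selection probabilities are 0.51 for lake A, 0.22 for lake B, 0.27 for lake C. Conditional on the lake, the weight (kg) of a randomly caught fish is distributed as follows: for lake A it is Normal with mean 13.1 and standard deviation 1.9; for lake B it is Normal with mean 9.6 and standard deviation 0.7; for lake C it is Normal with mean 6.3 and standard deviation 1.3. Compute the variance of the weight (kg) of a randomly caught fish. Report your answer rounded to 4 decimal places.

Per component, A: μ=13.1, E[X²]=175.22; B: μ=9.6, E[X²]=92.65; C: μ=6.3, E[X²]=41.38.
E[X] = 0.51·13.1 + 0.22·9.6 + 0.27·6.3 = 10.494.
E[X²] = 0.51·175.22 + 0.22·92.65 + 0.27·41.38 = 120.918.
Var(X) = E[X²] − (E[X])² = 120.918 − 110.124 = 10.7938.

10.7938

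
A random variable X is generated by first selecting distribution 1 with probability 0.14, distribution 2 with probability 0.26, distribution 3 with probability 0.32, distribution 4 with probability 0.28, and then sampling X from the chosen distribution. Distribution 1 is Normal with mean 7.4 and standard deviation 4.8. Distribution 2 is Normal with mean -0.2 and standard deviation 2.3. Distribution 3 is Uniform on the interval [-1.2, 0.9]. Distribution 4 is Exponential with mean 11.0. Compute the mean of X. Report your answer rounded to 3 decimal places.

Component means — 1: 7.4; 2: -0.2; 3: -0.15; 4: 11.
E[X] = 0.14·7.4 + 0.26·-0.2 + 0.32·-0.15 + 0.28·11 = 4.016.

4.016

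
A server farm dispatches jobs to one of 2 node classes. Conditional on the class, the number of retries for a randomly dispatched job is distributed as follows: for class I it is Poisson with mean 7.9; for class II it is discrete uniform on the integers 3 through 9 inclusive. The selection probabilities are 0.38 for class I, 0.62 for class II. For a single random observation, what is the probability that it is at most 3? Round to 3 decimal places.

Conditional on each class, P(X ≤ 3): I: 0.0453338; II: 0.142857.
By total probability, P(X ≤ 3) = 0.38·0.0453338 + 0.62·0.142857 = 0.105798.

0.106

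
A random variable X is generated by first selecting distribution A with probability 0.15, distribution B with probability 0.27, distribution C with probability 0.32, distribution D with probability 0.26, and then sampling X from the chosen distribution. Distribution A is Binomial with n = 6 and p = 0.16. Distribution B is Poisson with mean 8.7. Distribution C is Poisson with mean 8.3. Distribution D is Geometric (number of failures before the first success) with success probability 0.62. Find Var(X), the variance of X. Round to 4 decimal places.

19.9214

Per component, A: μ=0.96, E[X²]=1.728; B: μ=8.7, E[X²]=84.39; C: μ=8.3, E[X²]=77.19; D: μ=0.612903, E[X²]=1.3642.
E[X] = 0.15·0.96 + 0.27·8.7 + 0.32·8.3 + 0.26·0.612903 = 5.30835.
E[X²] = 0.15·1.728 + 0.27·84.39 + 0.32·77.19 + 0.26·1.3642 = 48.1.
Var(X) = E[X²] − (E[X])² = 48.1 − 28.1786 = 19.9214.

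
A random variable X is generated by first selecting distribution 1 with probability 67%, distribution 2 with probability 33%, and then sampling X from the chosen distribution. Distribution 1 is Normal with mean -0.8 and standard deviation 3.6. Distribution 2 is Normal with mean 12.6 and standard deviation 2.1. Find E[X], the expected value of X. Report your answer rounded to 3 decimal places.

Component means — 1: -0.8; 2: 12.6.
E[X] = 0.67·-0.8 + 0.33·12.6 = 3.622.

3.622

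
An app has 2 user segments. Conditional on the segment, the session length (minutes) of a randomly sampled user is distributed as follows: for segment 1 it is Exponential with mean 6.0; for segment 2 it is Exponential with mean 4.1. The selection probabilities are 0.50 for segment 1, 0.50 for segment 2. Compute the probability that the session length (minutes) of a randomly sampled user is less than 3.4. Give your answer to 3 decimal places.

0.498

Conditional on each segment, P(X < 3.4): 1: 0.432586; 2: 0.563632.
By total probability, P(X < 3.4) = 0.5·0.432586 + 0.5·0.563632 = 0.498109.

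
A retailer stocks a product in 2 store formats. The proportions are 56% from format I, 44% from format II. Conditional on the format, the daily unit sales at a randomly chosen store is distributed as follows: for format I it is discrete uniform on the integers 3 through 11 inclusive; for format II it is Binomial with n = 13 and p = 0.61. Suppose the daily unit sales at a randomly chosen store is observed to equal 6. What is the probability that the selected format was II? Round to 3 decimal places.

Likelihoods P(X=6 | ·): I: 0.111111; II: 0.121325.
Posterior ∝ prior × likelihood. Numerator for II: 0.44·0.121325 = 0.0533828.
Normalizing constant: 0.56·0.111111 + 0.44·0.121325 = 0.115605.
P(II | observation) = 0.0533828 / 0.115605 = 0.461769.

0.462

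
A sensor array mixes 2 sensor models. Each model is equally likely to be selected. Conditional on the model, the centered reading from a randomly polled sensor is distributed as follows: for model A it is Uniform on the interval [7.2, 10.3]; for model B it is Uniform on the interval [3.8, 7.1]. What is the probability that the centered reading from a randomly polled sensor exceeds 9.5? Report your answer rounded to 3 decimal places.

0.129

Conditional on each model, P(X > 9.5): A: 0.258065; B: 0.
By total probability, P(X > 9.5) = 0.5·0.258065 + 0.5·0 = 0.129032.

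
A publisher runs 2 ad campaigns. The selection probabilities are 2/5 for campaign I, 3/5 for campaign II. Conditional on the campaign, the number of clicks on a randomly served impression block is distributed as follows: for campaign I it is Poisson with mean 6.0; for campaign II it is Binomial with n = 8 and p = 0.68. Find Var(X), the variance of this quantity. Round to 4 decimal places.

3.5197

Per component, I: μ=6, E[X²]=42; II: μ=5.44, E[X²]=31.3344.
E[X] = 0.4·6 + 0.6·5.44 = 5.664.
E[X²] = 0.4·42 + 0.6·31.3344 = 35.6006.
Var(X) = E[X²] − (E[X])² = 35.6006 − 32.0809 = 3.51974.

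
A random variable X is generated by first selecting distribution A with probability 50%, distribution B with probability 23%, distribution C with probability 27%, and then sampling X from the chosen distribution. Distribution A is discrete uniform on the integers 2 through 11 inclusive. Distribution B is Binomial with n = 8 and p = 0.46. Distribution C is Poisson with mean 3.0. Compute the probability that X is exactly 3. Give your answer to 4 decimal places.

0.1681

Conditional on each component, P(X = 3): A: 0.1; B: 0.250282; C: 0.224042.
By total probability, P(X = 3) = 0.5·0.1 + 0.23·0.250282 + 0.27·0.224042 = 0.168056.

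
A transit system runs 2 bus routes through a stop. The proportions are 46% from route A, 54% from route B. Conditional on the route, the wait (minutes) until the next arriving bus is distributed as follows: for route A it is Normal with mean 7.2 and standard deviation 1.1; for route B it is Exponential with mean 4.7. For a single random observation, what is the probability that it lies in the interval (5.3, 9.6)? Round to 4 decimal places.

Conditional on each route, P(5.3 < X < 9.6): A: 0.943379; B: 0.194093.
By total probability, P(5.3 < X < 9.6) = 0.46·0.943379 + 0.54·0.194093 = 0.538765.

0.5388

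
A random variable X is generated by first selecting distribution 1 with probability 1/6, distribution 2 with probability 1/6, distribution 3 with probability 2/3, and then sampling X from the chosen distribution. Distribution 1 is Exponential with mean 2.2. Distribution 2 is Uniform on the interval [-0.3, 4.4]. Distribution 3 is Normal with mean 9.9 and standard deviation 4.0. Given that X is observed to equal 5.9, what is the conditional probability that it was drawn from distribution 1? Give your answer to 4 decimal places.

Likelihoods f(5.9 | ·): 1: 0.0311085; 2: 0; 3: 0.0604927.
Posterior ∝ prior × likelihood. Numerator for 1: 0.166667·0.0311085 = 0.00518474.
Normalizing constant: 0.166667·0.0311085 + 0.166667·0 + 0.666667·0.0604927 = 0.0455132.
P(1 | observation) = 0.00518474 / 0.0455132 = 0.113917.

0.1139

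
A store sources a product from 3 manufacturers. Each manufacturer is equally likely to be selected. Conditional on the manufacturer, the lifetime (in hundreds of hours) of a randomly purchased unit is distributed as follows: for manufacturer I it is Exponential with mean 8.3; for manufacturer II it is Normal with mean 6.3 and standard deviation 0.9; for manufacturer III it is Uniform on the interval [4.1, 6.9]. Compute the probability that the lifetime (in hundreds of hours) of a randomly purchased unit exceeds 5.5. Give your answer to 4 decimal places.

0.6095

Conditional on each manufacturer, P(X > 5.5): I: 0.515483; II: 0.812969; III: 0.5.
By total probability, P(X > 5.5) = 0.333333·0.515483 + 0.333333·0.812969 + 0.333333·0.5 = 0.609484.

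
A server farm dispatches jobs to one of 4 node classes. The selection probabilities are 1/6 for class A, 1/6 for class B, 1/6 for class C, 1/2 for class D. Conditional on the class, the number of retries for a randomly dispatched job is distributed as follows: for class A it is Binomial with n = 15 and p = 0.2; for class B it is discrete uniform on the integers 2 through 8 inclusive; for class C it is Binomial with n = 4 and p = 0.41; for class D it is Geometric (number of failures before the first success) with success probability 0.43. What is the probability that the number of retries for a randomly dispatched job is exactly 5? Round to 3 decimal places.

Conditional on each class, P(X = 5): A: 0.103182; B: 0.142857; C: 0; D: 0.0258728.
By total probability, P(X = 5) = 0.166667·0.103182 + 0.166667·0.142857 + 0.166667·0 + 0.5·0.0258728 = 0.053943.

0.054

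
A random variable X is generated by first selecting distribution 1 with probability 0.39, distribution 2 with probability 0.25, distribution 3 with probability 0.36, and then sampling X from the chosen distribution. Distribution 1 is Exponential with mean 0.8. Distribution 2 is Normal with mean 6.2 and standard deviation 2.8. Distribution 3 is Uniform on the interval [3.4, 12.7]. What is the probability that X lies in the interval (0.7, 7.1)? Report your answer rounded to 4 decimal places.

Conditional on each component, P(0.7 < X < 7.1): 1: 0.416722; 2: 0.601309; 3: 0.397849.
By total probability, P(0.7 < X < 7.1) = 0.39·0.416722 + 0.25·0.601309 + 0.36·0.397849 = 0.456075.

0.4561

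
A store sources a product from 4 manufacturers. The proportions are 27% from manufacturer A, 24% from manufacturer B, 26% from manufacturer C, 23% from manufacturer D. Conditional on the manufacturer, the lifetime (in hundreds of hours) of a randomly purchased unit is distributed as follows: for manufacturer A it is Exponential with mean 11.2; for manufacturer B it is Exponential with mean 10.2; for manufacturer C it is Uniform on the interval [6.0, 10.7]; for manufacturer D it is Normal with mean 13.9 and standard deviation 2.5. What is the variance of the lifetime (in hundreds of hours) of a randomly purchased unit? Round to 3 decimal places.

64.653

Per component, A: μ=11.2, E[X²]=250.88; B: μ=10.2, E[X²]=208.08; C: μ=8.35, E[X²]=71.5633; D: μ=13.9, E[X²]=199.46.
E[X] = 0.27·11.2 + 0.24·10.2 + 0.26·8.35 + 0.23·13.9 = 10.84.
E[X²] = 0.27·250.88 + 0.24·208.08 + 0.26·71.5633 + 0.23·199.46 = 182.159.
Var(X) = E[X²] − (E[X])² = 182.159 − 117.506 = 64.6535.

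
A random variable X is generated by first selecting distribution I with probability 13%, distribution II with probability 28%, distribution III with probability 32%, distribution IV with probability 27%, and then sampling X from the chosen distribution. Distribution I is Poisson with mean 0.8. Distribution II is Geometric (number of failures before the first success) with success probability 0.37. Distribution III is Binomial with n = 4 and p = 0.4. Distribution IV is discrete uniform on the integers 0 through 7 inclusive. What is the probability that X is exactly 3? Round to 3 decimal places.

0.114

Conditional on each component, P(X = 3): I: 0.0383427; II: 0.0925174; III: 0.1536; IV: 0.125.
By total probability, P(X = 3) = 0.13·0.0383427 + 0.28·0.0925174 + 0.32·0.1536 + 0.27·0.125 = 0.113791.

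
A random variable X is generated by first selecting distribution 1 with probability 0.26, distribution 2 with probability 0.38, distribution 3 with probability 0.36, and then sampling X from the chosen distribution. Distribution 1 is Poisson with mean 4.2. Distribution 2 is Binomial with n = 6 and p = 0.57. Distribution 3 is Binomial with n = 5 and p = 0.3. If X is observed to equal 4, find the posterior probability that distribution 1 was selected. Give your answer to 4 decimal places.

Likelihoods P(X=4 | ·): 1: 0.194424; 2: 0.292771; 3: 0.02835.
Posterior ∝ prior × likelihood. Numerator for 1: 0.26·0.194424 = 0.0505501.
Normalizing constant: 0.26·0.194424 + 0.38·0.292771 + 0.36·0.02835 = 0.172009.
P(1 | observation) = 0.0505501 / 0.172009 = 0.293881.

0.2939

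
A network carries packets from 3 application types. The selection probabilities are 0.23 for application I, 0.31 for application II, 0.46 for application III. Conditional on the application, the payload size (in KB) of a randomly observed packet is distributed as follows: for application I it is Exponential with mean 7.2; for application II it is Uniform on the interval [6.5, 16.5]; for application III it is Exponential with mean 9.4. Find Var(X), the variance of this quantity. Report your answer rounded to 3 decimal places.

Per component, I: μ=7.2, E[X²]=103.68; II: μ=11.5, E[X²]=140.583; III: μ=9.4, E[X²]=176.72.
E[X] = 0.23·7.2 + 0.31·11.5 + 0.46·9.4 = 9.545.
E[X²] = 0.23·103.68 + 0.31·140.583 + 0.46·176.72 = 148.718.
Var(X) = E[X²] − (E[X])² = 148.718 − 91.107 = 57.6114.

57.611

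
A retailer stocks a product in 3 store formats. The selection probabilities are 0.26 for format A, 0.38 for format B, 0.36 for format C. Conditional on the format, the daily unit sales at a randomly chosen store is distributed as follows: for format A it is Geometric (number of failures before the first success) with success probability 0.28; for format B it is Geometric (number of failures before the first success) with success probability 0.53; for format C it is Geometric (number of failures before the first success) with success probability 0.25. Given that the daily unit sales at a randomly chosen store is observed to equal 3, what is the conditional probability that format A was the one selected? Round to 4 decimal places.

0.3158

Likelihoods P(X=3 | ·): A: 0.104509; B: 0.0550262; C: 0.105469.
Posterior ∝ prior × likelihood. Numerator for A: 0.26·0.104509 = 0.0271725.
Normalizing constant: 0.26·0.104509 + 0.38·0.0550262 + 0.36·0.105469 = 0.0860512.
P(A | observation) = 0.0271725 / 0.0860512 = 0.315771.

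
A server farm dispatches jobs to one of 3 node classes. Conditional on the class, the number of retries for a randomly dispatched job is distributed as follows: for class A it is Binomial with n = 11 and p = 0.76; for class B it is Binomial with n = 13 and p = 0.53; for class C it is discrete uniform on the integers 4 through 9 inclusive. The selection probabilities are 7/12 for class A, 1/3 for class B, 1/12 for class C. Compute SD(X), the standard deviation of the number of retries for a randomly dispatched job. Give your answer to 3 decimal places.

1.757

Per component, A: μ=8.36, E[X²]=71.896; B: μ=6.89, E[X²]=50.7104; C: μ=6.5, E[X²]=45.1667.
E[X] = 0.583333·8.36 + 0.333333·6.89 + 0.0833333·6.5 = 7.715.
E[X²] = 0.583333·71.896 + 0.333333·50.7104 + 0.0833333·45.1667 = 62.6067.
Var(X) = E[X²] − (E[X])² = 62.6067 − 59.5212 = 3.08546.
SD(X) = √3.08546 = 1.75655.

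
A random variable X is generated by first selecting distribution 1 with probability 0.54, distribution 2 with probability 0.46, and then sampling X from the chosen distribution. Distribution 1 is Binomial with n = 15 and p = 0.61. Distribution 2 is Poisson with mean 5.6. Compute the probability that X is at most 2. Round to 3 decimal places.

Conditional on each component, P(X ≤ 2): 1: 0.00020663; 2: 0.0823884.
By total probability, P(X ≤ 2) = 0.54·0.00020663 + 0.46·0.0823884 = 0.0380102.

0.038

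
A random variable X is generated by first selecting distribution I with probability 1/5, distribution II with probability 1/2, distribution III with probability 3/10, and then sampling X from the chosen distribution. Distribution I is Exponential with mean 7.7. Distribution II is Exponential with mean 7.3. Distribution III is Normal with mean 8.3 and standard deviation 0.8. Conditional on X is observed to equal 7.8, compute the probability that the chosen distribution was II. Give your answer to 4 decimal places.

0.1508

Likelihoods f(7.8 | ·): I: 0.0471601; II: 0.0470583; III: 0.410201.
Posterior ∝ prior × likelihood. Numerator for II: 0.5·0.0470583 = 0.0235292.
Normalizing constant: 0.2·0.0471601 + 0.5·0.0470583 + 0.3·0.410201 = 0.156022.
P(II | observation) = 0.0235292 / 0.156022 = 0.150807.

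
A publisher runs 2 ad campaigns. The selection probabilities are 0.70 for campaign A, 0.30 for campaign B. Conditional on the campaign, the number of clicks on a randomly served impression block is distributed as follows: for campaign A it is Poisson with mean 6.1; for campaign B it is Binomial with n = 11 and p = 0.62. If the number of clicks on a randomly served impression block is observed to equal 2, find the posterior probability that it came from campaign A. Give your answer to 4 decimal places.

0.9654

Likelihoods P(X=2 | ·): A: 0.0417286; B: 0.003493.
Posterior ∝ prior × likelihood. Numerator for A: 0.7·0.0417286 = 0.02921.
Normalizing constant: 0.7·0.0417286 + 0.3·0.003493 = 0.0302579.
P(A | observation) = 0.02921 / 0.0302579 = 0.965368.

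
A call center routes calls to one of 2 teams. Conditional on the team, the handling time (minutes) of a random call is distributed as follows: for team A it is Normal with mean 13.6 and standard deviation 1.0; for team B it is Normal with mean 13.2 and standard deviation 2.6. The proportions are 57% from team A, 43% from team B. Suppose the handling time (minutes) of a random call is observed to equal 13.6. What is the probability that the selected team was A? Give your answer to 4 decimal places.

Likelihoods f(13.6 | ·): A: 0.398942; B: 0.151634.
Posterior ∝ prior × likelihood. Numerator for A: 0.57·0.398942 = 0.227397.
Normalizing constant: 0.57·0.398942 + 0.43·0.151634 = 0.2926.
P(A | observation) = 0.227397 / 0.2926 = 0.777161.

0.7772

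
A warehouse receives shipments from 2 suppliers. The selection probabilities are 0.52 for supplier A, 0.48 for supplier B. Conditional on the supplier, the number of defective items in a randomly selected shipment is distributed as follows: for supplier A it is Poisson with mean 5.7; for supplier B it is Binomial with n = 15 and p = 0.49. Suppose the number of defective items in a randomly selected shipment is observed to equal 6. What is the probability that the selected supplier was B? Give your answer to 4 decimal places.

Likelihoods P(X=6 | ·): A: 0.159382; B: 0.161701.
Posterior ∝ prior × likelihood. Numerator for B: 0.48·0.161701 = 0.0776164.
Normalizing constant: 0.52·0.159382 + 0.48·0.161701 = 0.160495.
P(B | observation) = 0.0776164 / 0.160495 = 0.483607.

0.4836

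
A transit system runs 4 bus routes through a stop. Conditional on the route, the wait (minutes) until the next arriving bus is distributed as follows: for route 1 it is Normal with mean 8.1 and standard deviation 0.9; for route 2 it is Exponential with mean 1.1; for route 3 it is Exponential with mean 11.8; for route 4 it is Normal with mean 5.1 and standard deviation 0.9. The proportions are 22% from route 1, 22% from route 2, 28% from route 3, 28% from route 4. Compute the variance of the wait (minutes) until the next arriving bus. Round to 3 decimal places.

54.985

Per component, 1: μ=8.1, E[X²]=66.42; 2: μ=1.1, E[X²]=2.42; 3: μ=11.8, E[X²]=278.48; 4: μ=5.1, E[X²]=26.82.
E[X] = 0.22·8.1 + 0.22·1.1 + 0.28·11.8 + 0.28·5.1 = 6.756.
E[X²] = 0.22·66.42 + 0.22·2.42 + 0.28·278.48 + 0.28·26.82 = 100.629.
Var(X) = E[X²] − (E[X])² = 100.629 − 45.6435 = 54.9853.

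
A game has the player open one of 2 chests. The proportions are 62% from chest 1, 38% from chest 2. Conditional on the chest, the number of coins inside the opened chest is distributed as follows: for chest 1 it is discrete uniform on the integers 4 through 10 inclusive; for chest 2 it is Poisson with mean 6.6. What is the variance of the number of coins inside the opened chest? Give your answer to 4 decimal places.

Per component, 1: μ=7, E[X²]=53; 2: μ=6.6, E[X²]=50.16.
E[X] = 0.62·7 + 0.38·6.6 = 6.848.
E[X²] = 0.62·53 + 0.38·50.16 = 51.9208.
Var(X) = E[X²] − (E[X])² = 51.9208 − 46.8951 = 5.0257.

5.0257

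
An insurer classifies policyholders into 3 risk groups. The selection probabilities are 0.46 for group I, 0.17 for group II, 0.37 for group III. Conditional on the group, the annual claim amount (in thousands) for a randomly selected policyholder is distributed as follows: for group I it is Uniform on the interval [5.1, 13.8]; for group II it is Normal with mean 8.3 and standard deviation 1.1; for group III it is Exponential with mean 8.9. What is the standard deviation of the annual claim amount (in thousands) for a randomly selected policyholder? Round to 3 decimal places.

Per component, I: μ=9.45, E[X²]=95.61; II: μ=8.3, E[X²]=70.1; III: μ=8.9, E[X²]=158.42.
E[X] = 0.46·9.45 + 0.17·8.3 + 0.37·8.9 = 9.051.
E[X²] = 0.46·95.61 + 0.17·70.1 + 0.37·158.42 = 114.513.
Var(X) = E[X²] − (E[X])² = 114.513 − 81.9206 = 32.5924.
SD(X) = √32.5924 = 5.70898.

5.709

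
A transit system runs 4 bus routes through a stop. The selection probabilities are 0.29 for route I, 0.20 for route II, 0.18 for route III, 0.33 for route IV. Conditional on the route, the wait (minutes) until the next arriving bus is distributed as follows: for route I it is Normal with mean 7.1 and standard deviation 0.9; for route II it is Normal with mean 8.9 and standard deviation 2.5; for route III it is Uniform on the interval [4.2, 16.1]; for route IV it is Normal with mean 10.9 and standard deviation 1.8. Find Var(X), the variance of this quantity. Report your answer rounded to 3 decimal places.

7.087

Per component, I: μ=7.1, E[X²]=51.22; II: μ=8.9, E[X²]=85.46; III: μ=10.15, E[X²]=114.823; IV: μ=10.9, E[X²]=122.05.
E[X] = 0.29·7.1 + 0.2·8.9 + 0.18·10.15 + 0.33·10.9 = 9.263.
E[X²] = 0.29·51.22 + 0.2·85.46 + 0.18·114.823 + 0.33·122.05 = 92.8905.
Var(X) = E[X²] − (E[X])² = 92.8905 − 85.8032 = 7.08733.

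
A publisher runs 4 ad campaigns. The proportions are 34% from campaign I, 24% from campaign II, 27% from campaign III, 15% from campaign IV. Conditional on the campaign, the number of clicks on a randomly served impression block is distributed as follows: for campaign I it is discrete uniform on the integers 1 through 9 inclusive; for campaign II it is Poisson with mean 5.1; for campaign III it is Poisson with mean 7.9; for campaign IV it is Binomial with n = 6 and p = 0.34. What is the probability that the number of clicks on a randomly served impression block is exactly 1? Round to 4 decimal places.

Conditional on each campaign, P(X = 1): I: 0.111111; II: 0.0310934; III: 0.00292887; IV: 0.255476.
By total probability, P(X = 1) = 0.34·0.111111 + 0.24·0.0310934 + 0.27·0.00292887 + 0.15·0.255476 = 0.0843524.

0.0844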